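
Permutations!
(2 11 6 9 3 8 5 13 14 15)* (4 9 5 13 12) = [0, 1, 11, 8, 9, 12, 5, 7, 13, 3, 10, 6, 4, 14, 15, 2] = (2 11 6 5 12 4 9 3 8 13 14 15)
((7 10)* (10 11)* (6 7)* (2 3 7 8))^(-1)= (2 8 6 10 11 7 3)= [0, 1, 8, 2, 4, 5, 10, 3, 6, 9, 11, 7]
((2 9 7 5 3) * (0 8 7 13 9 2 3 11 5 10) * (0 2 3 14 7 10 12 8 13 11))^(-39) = (0 13 9 11 5)(2 7 10 14 8 3 12) = [13, 1, 7, 12, 4, 0, 6, 10, 3, 11, 14, 5, 2, 9, 8]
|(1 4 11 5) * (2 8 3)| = 12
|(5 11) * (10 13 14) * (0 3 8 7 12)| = |(0 3 8 7 12)(5 11)(10 13 14)| = 30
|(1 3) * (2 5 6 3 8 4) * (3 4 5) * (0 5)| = |(0 5 6 4 2 3 1 8)| = 8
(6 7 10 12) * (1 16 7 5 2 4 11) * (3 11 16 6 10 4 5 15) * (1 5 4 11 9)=(1 6 15 3 9)(2 4 16 7 11 5)(10 12)=[0, 6, 4, 9, 16, 2, 15, 11, 8, 1, 12, 5, 10, 13, 14, 3, 7]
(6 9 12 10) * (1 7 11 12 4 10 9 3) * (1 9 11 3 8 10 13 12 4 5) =[0, 7, 2, 9, 13, 1, 8, 3, 10, 5, 6, 4, 11, 12] =(1 7 3 9 5)(4 13 12 11)(6 8 10)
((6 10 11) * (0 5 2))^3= [0, 1, 2, 3, 4, 5, 6, 7, 8, 9, 10, 11]= (11)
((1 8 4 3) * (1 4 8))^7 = [0, 1, 2, 4, 3, 5, 6, 7, 8] = (8)(3 4)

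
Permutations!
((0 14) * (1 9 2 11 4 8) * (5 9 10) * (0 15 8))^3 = (0 8 5 11 14 1 9 4 15 10 2) = [8, 9, 0, 3, 15, 11, 6, 7, 5, 4, 2, 14, 12, 13, 1, 10]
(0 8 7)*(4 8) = [4, 1, 2, 3, 8, 5, 6, 0, 7] = (0 4 8 7)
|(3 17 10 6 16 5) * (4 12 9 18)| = |(3 17 10 6 16 5)(4 12 9 18)| = 12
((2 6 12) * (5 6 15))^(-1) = [0, 1, 12, 3, 4, 15, 5, 7, 8, 9, 10, 11, 6, 13, 14, 2] = (2 12 6 5 15)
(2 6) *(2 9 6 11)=(2 11)(6 9)=[0, 1, 11, 3, 4, 5, 9, 7, 8, 6, 10, 2]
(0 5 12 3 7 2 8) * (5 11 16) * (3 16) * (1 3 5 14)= [11, 3, 8, 7, 4, 12, 6, 2, 0, 9, 10, 5, 16, 13, 1, 15, 14]= (0 11 5 12 16 14 1 3 7 2 8)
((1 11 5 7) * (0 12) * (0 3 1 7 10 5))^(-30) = (12) = [0, 1, 2, 3, 4, 5, 6, 7, 8, 9, 10, 11, 12]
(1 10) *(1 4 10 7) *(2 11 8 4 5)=(1 7)(2 11 8 4 10 5)=[0, 7, 11, 3, 10, 2, 6, 1, 4, 9, 5, 8]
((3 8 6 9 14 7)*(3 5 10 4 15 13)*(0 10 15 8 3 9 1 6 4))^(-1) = (0 10)(1 6)(4 8)(5 7 14 9 13 15) = [10, 6, 2, 3, 8, 7, 1, 14, 4, 13, 0, 11, 12, 15, 9, 5]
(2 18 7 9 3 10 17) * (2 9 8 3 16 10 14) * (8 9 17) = (2 18 7 9 16 10 8 3 14) = [0, 1, 18, 14, 4, 5, 6, 9, 3, 16, 8, 11, 12, 13, 2, 15, 10, 17, 7]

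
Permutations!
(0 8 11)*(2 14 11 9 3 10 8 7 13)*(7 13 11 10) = (0 13 2 14 10 8 9 3 7 11) = [13, 1, 14, 7, 4, 5, 6, 11, 9, 3, 8, 0, 12, 2, 10]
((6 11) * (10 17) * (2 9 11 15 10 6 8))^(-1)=(2 8 11 9)(6 17 10 15)=[0, 1, 8, 3, 4, 5, 17, 7, 11, 2, 15, 9, 12, 13, 14, 6, 16, 10]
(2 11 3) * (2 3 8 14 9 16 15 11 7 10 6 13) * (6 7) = (2 6 13)(7 10)(8 14 9 16 15 11) = [0, 1, 6, 3, 4, 5, 13, 10, 14, 16, 7, 8, 12, 2, 9, 11, 15]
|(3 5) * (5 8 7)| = |(3 8 7 5)| = 4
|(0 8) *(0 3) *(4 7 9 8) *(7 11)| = |(0 4 11 7 9 8 3)| = 7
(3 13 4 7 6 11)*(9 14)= (3 13 4 7 6 11)(9 14)= [0, 1, 2, 13, 7, 5, 11, 6, 8, 14, 10, 3, 12, 4, 9]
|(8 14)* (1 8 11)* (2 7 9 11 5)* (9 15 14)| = |(1 8 9 11)(2 7 15 14 5)| = 20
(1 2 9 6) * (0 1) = [1, 2, 9, 3, 4, 5, 0, 7, 8, 6] = (0 1 2 9 6)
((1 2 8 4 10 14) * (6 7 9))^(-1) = [0, 14, 1, 3, 8, 5, 9, 6, 2, 7, 4, 11, 12, 13, 10] = (1 14 10 4 8 2)(6 9 7)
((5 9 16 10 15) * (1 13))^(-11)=(1 13)(5 15 10 16 9)=[0, 13, 2, 3, 4, 15, 6, 7, 8, 5, 16, 11, 12, 1, 14, 10, 9]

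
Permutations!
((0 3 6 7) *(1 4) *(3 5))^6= [5, 1, 2, 6, 4, 3, 7, 0]= (0 5 3 6 7)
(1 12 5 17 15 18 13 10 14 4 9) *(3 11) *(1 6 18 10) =(1 12 5 17 15 10 14 4 9 6 18 13)(3 11) =[0, 12, 2, 11, 9, 17, 18, 7, 8, 6, 14, 3, 5, 1, 4, 10, 16, 15, 13]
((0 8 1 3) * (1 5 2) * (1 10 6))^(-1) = [3, 6, 5, 1, 4, 8, 10, 7, 0, 9, 2] = (0 3 1 6 10 2 5 8)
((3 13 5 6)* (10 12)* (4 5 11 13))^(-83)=(3 4 5 6)(10 12)(11 13)=[0, 1, 2, 4, 5, 6, 3, 7, 8, 9, 12, 13, 10, 11]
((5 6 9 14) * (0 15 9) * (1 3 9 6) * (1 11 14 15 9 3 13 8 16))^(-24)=[0, 1, 2, 3, 4, 5, 6, 7, 8, 9, 10, 11, 12, 13, 14, 15, 16]=(16)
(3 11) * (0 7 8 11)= (0 7 8 11 3)= [7, 1, 2, 0, 4, 5, 6, 8, 11, 9, 10, 3]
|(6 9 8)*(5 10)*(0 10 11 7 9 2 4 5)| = 8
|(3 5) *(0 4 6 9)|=|(0 4 6 9)(3 5)|=4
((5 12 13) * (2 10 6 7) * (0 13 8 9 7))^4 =(0 8 10 5 7)(2 13 9 6 12) =[8, 1, 13, 3, 4, 7, 12, 0, 10, 6, 5, 11, 2, 9]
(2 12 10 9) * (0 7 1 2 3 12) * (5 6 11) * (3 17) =(0 7 1 2)(3 12 10 9 17)(5 6 11) =[7, 2, 0, 12, 4, 6, 11, 1, 8, 17, 9, 5, 10, 13, 14, 15, 16, 3]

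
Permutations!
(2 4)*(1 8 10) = (1 8 10)(2 4) = [0, 8, 4, 3, 2, 5, 6, 7, 10, 9, 1]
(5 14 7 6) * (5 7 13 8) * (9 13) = [0, 1, 2, 3, 4, 14, 7, 6, 5, 13, 10, 11, 12, 8, 9] = (5 14 9 13 8)(6 7)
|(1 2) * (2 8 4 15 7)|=6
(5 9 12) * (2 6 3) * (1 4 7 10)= (1 4 7 10)(2 6 3)(5 9 12)= [0, 4, 6, 2, 7, 9, 3, 10, 8, 12, 1, 11, 5]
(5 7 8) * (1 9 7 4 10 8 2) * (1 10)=(1 9 7 2 10 8 5 4)=[0, 9, 10, 3, 1, 4, 6, 2, 5, 7, 8]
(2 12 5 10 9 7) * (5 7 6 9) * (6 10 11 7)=(2 12 6 9 10 5 11 7)=[0, 1, 12, 3, 4, 11, 9, 2, 8, 10, 5, 7, 6]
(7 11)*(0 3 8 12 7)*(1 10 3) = (0 1 10 3 8 12 7 11) = [1, 10, 2, 8, 4, 5, 6, 11, 12, 9, 3, 0, 7]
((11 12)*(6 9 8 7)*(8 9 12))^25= (12)= [0, 1, 2, 3, 4, 5, 6, 7, 8, 9, 10, 11, 12]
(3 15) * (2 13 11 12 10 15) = (2 13 11 12 10 15 3) = [0, 1, 13, 2, 4, 5, 6, 7, 8, 9, 15, 12, 10, 11, 14, 3]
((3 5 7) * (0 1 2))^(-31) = (0 2 1)(3 7 5) = [2, 0, 1, 7, 4, 3, 6, 5]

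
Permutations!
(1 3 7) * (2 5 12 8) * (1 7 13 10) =(1 3 13 10)(2 5 12 8) =[0, 3, 5, 13, 4, 12, 6, 7, 2, 9, 1, 11, 8, 10]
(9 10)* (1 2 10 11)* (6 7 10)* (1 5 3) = [0, 2, 6, 1, 4, 3, 7, 10, 8, 11, 9, 5] = (1 2 6 7 10 9 11 5 3)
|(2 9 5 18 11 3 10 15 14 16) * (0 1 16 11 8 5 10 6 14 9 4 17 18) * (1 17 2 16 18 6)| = 30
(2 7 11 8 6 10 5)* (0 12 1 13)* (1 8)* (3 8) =(0 12 3 8 6 10 5 2 7 11 1 13) =[12, 13, 7, 8, 4, 2, 10, 11, 6, 9, 5, 1, 3, 0]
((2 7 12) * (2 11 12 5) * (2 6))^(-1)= (2 6 5 7)(11 12)= [0, 1, 6, 3, 4, 7, 5, 2, 8, 9, 10, 12, 11]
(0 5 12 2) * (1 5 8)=(0 8 1 5 12 2)=[8, 5, 0, 3, 4, 12, 6, 7, 1, 9, 10, 11, 2]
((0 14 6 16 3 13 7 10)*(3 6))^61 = (0 14 3 13 7 10)(6 16) = [14, 1, 2, 13, 4, 5, 16, 10, 8, 9, 0, 11, 12, 7, 3, 15, 6]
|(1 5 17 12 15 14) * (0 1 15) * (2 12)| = |(0 1 5 17 2 12)(14 15)| = 6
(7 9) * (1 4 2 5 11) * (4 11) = (1 11)(2 5 4)(7 9) = [0, 11, 5, 3, 2, 4, 6, 9, 8, 7, 10, 1]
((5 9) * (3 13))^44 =(13) =[0, 1, 2, 3, 4, 5, 6, 7, 8, 9, 10, 11, 12, 13]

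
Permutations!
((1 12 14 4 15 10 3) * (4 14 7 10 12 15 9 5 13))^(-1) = (1 3 10 7 12 15)(4 13 5 9) = [0, 3, 2, 10, 13, 9, 6, 12, 8, 4, 7, 11, 15, 5, 14, 1]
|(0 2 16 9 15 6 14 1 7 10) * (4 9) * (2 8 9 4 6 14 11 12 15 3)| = 14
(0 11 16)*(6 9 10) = (0 11 16)(6 9 10) = [11, 1, 2, 3, 4, 5, 9, 7, 8, 10, 6, 16, 12, 13, 14, 15, 0]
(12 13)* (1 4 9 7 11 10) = (1 4 9 7 11 10)(12 13) = [0, 4, 2, 3, 9, 5, 6, 11, 8, 7, 1, 10, 13, 12]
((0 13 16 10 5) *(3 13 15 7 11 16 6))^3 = (0 11 5 7 10 15 16) = [11, 1, 2, 3, 4, 7, 6, 10, 8, 9, 15, 5, 12, 13, 14, 16, 0]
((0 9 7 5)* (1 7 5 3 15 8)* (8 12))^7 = (0 9 5)(1 7 3 15 12 8) = [9, 7, 2, 15, 4, 0, 6, 3, 1, 5, 10, 11, 8, 13, 14, 12]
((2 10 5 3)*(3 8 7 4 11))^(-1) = (2 3 11 4 7 8 5 10) = [0, 1, 3, 11, 7, 10, 6, 8, 5, 9, 2, 4]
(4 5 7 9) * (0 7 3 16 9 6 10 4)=[7, 1, 2, 16, 5, 3, 10, 6, 8, 0, 4, 11, 12, 13, 14, 15, 9]=(0 7 6 10 4 5 3 16 9)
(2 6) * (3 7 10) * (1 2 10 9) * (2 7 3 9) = (1 7 2 6 10 9) = [0, 7, 6, 3, 4, 5, 10, 2, 8, 1, 9]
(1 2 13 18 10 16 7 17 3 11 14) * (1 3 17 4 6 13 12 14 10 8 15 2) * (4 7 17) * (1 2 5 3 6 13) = [0, 2, 12, 11, 13, 3, 1, 7, 15, 9, 16, 10, 14, 18, 6, 5, 17, 4, 8] = (1 2 12 14 6)(3 11 10 16 17 4 13 18 8 15 5)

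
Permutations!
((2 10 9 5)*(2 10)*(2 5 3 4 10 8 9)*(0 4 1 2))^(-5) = (0 4 10)(1 2 5 8 9 3) = [4, 2, 5, 1, 10, 8, 6, 7, 9, 3, 0]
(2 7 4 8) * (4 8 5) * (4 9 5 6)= (2 7 8)(4 6)(5 9)= [0, 1, 7, 3, 6, 9, 4, 8, 2, 5]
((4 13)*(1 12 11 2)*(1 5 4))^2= (1 11 5 13 12 2 4)= [0, 11, 4, 3, 1, 13, 6, 7, 8, 9, 10, 5, 2, 12]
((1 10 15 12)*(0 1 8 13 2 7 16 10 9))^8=(16)(0 9 1)=[9, 0, 2, 3, 4, 5, 6, 7, 8, 1, 10, 11, 12, 13, 14, 15, 16]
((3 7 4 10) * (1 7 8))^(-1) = (1 8 3 10 4 7) = [0, 8, 2, 10, 7, 5, 6, 1, 3, 9, 4]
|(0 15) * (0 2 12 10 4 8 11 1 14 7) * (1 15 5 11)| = |(0 5 11 15 2 12 10 4 8 1 14 7)| = 12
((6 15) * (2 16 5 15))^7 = [0, 1, 5, 3, 4, 6, 16, 7, 8, 9, 10, 11, 12, 13, 14, 2, 15] = (2 5 6 16 15)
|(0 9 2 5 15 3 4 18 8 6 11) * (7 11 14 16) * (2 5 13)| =26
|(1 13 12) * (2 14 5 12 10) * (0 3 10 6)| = 10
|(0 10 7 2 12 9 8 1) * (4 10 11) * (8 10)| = 5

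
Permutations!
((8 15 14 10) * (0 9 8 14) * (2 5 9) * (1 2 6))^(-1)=(0 15 8 9 5 2 1 6)(10 14)=[15, 6, 1, 3, 4, 2, 0, 7, 9, 5, 14, 11, 12, 13, 10, 8]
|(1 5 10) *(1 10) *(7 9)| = |(10)(1 5)(7 9)| = 2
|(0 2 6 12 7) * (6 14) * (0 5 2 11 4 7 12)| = 8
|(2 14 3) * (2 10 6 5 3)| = |(2 14)(3 10 6 5)| = 4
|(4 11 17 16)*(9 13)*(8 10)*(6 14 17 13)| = 8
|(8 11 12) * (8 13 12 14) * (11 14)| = 2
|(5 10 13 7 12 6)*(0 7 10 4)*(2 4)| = |(0 7 12 6 5 2 4)(10 13)| = 14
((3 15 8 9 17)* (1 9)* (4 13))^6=(17)=[0, 1, 2, 3, 4, 5, 6, 7, 8, 9, 10, 11, 12, 13, 14, 15, 16, 17]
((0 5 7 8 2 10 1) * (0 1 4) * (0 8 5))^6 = (2 4)(8 10) = [0, 1, 4, 3, 2, 5, 6, 7, 10, 9, 8]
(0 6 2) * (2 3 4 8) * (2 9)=(0 6 3 4 8 9 2)=[6, 1, 0, 4, 8, 5, 3, 7, 9, 2]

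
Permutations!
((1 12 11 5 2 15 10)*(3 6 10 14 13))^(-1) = (1 10 6 3 13 14 15 2 5 11 12) = [0, 10, 5, 13, 4, 11, 3, 7, 8, 9, 6, 12, 1, 14, 15, 2]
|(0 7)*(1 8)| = |(0 7)(1 8)| = 2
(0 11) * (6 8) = (0 11)(6 8) = [11, 1, 2, 3, 4, 5, 8, 7, 6, 9, 10, 0]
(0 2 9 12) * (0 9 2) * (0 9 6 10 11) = (0 9 12 6 10 11) = [9, 1, 2, 3, 4, 5, 10, 7, 8, 12, 11, 0, 6]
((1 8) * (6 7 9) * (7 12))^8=(12)=[0, 1, 2, 3, 4, 5, 6, 7, 8, 9, 10, 11, 12]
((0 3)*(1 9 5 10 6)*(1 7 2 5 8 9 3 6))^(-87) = (0 6 7 2 5 10 1 3)(8 9) = [6, 3, 5, 0, 4, 10, 7, 2, 9, 8, 1]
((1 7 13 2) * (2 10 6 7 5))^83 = (1 2 5)(6 10 13 7) = [0, 2, 5, 3, 4, 1, 10, 6, 8, 9, 13, 11, 12, 7]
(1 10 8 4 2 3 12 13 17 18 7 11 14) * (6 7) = [0, 10, 3, 12, 2, 5, 7, 11, 4, 9, 8, 14, 13, 17, 1, 15, 16, 18, 6] = (1 10 8 4 2 3 12 13 17 18 6 7 11 14)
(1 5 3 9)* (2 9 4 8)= (1 5 3 4 8 2 9)= [0, 5, 9, 4, 8, 3, 6, 7, 2, 1]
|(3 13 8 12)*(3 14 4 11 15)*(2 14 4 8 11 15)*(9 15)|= |(2 14 8 12 4 9 15 3 13 11)|= 10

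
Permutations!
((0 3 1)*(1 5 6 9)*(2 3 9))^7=(0 9 1)(2 6 5 3)=[9, 0, 6, 2, 4, 3, 5, 7, 8, 1]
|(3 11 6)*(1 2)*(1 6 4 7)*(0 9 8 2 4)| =|(0 9 8 2 6 3 11)(1 4 7)| =21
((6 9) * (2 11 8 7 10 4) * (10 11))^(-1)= [0, 1, 4, 3, 10, 5, 9, 8, 11, 6, 2, 7]= (2 4 10)(6 9)(7 8 11)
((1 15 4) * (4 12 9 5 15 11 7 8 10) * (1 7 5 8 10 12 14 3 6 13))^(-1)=[0, 13, 2, 14, 10, 11, 3, 4, 9, 12, 7, 1, 8, 6, 15, 5]=(1 13 6 3 14 15 5 11)(4 10 7)(8 9 12)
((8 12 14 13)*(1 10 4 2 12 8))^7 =(14) =[0, 1, 2, 3, 4, 5, 6, 7, 8, 9, 10, 11, 12, 13, 14]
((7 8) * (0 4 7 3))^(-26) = (0 3 8 7 4) = [3, 1, 2, 8, 0, 5, 6, 4, 7]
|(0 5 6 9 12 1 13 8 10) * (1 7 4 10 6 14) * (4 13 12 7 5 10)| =20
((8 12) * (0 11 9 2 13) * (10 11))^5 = (0 13 2 9 11 10)(8 12) = [13, 1, 9, 3, 4, 5, 6, 7, 12, 11, 0, 10, 8, 2]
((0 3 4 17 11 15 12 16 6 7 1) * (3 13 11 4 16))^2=(17)(0 11 12 16 7)(1 13 15 3 6)=[11, 13, 2, 6, 4, 5, 1, 0, 8, 9, 10, 12, 16, 15, 14, 3, 7, 17]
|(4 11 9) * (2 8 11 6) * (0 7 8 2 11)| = |(0 7 8)(4 6 11 9)| = 12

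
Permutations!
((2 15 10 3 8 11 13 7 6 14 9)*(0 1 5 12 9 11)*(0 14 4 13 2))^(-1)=[9, 0, 11, 10, 6, 1, 7, 13, 3, 12, 15, 14, 5, 4, 8, 2]=(0 9 12 5 1)(2 11 14 8 3 10 15)(4 6 7 13)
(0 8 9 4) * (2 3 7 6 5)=(0 8 9 4)(2 3 7 6 5)=[8, 1, 3, 7, 0, 2, 5, 6, 9, 4]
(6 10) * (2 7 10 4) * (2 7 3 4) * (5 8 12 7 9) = (2 3 4 9 5 8 12 7 10 6) = [0, 1, 3, 4, 9, 8, 2, 10, 12, 5, 6, 11, 7]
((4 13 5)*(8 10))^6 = (13) = [0, 1, 2, 3, 4, 5, 6, 7, 8, 9, 10, 11, 12, 13]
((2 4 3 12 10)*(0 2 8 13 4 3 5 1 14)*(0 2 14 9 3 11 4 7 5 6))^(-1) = (0 6 4 11 2 14)(1 5 7 13 8 10 12 3 9) = [6, 5, 14, 9, 11, 7, 4, 13, 10, 1, 12, 2, 3, 8, 0]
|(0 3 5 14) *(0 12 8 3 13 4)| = |(0 13 4)(3 5 14 12 8)| = 15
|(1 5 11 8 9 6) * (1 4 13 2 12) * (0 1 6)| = |(0 1 5 11 8 9)(2 12 6 4 13)| = 30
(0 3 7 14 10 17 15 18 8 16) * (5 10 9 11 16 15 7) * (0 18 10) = (0 3 5)(7 14 9 11 16 18 8 15 10 17) = [3, 1, 2, 5, 4, 0, 6, 14, 15, 11, 17, 16, 12, 13, 9, 10, 18, 7, 8]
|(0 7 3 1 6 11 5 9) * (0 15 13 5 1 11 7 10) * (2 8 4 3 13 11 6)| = 12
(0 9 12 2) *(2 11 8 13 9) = (0 2)(8 13 9 12 11) = [2, 1, 0, 3, 4, 5, 6, 7, 13, 12, 10, 8, 11, 9]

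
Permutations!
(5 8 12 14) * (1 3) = (1 3)(5 8 12 14) = [0, 3, 2, 1, 4, 8, 6, 7, 12, 9, 10, 11, 14, 13, 5]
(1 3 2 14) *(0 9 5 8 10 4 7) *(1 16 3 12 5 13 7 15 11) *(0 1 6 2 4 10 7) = [9, 12, 14, 4, 15, 8, 2, 1, 7, 13, 10, 6, 5, 0, 16, 11, 3] = (0 9 13)(1 12 5 8 7)(2 14 16 3 4 15 11 6)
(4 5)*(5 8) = (4 8 5) = [0, 1, 2, 3, 8, 4, 6, 7, 5]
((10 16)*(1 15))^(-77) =(1 15)(10 16) =[0, 15, 2, 3, 4, 5, 6, 7, 8, 9, 16, 11, 12, 13, 14, 1, 10]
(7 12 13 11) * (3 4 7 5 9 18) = [0, 1, 2, 4, 7, 9, 6, 12, 8, 18, 10, 5, 13, 11, 14, 15, 16, 17, 3] = (3 4 7 12 13 11 5 9 18)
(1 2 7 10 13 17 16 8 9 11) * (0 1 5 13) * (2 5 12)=(0 1 5 13 17 16 8 9 11 12 2 7 10)=[1, 5, 7, 3, 4, 13, 6, 10, 9, 11, 0, 12, 2, 17, 14, 15, 8, 16]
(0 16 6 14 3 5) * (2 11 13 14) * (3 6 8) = (0 16 8 3 5)(2 11 13 14 6) = [16, 1, 11, 5, 4, 0, 2, 7, 3, 9, 10, 13, 12, 14, 6, 15, 8]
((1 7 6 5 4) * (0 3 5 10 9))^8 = (0 9 10 6 7 1 4 5 3) = [9, 4, 2, 0, 5, 3, 7, 1, 8, 10, 6]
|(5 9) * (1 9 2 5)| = 2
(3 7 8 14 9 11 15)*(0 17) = (0 17)(3 7 8 14 9 11 15) = [17, 1, 2, 7, 4, 5, 6, 8, 14, 11, 10, 15, 12, 13, 9, 3, 16, 0]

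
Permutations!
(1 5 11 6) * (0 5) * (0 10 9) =(0 5 11 6 1 10 9) =[5, 10, 2, 3, 4, 11, 1, 7, 8, 0, 9, 6]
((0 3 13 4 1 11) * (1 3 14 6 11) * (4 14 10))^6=(0 6 13 4)(3 10 11 14)=[6, 1, 2, 10, 0, 5, 13, 7, 8, 9, 11, 14, 12, 4, 3]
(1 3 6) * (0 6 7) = (0 6 1 3 7) = [6, 3, 2, 7, 4, 5, 1, 0]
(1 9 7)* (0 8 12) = (0 8 12)(1 9 7) = [8, 9, 2, 3, 4, 5, 6, 1, 12, 7, 10, 11, 0]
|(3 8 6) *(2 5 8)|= |(2 5 8 6 3)|= 5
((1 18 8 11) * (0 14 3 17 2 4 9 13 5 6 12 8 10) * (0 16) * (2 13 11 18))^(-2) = (0 10 8 6 13 3)(1 9 2 11 4)(5 17 14 16 18 12) = [10, 9, 11, 0, 1, 17, 13, 7, 6, 2, 8, 4, 5, 3, 16, 15, 18, 14, 12]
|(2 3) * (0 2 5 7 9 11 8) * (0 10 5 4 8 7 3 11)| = |(0 2 11 7 9)(3 4 8 10 5)| = 5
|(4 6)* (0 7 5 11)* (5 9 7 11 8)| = |(0 11)(4 6)(5 8)(7 9)| = 2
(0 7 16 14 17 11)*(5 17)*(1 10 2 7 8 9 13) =[8, 10, 7, 3, 4, 17, 6, 16, 9, 13, 2, 0, 12, 1, 5, 15, 14, 11] =(0 8 9 13 1 10 2 7 16 14 5 17 11)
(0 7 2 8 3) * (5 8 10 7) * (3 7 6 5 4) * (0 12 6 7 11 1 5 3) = (0 4)(1 5 8 11)(2 10 7)(3 12 6) = [4, 5, 10, 12, 0, 8, 3, 2, 11, 9, 7, 1, 6]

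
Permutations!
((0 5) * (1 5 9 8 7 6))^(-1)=(0 5 1 6 7 8 9)=[5, 6, 2, 3, 4, 1, 7, 8, 9, 0]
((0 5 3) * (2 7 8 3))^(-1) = (0 3 8 7 2 5) = [3, 1, 5, 8, 4, 0, 6, 2, 7]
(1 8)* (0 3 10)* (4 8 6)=(0 3 10)(1 6 4 8)=[3, 6, 2, 10, 8, 5, 4, 7, 1, 9, 0]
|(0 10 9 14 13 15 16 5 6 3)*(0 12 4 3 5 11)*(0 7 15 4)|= 8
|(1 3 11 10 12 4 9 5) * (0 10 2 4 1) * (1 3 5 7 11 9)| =11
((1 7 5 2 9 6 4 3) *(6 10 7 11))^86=(1 11 6 4 3)(2 9 10 7 5)=[0, 11, 9, 1, 3, 2, 4, 5, 8, 10, 7, 6]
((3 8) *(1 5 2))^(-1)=(1 2 5)(3 8)=[0, 2, 5, 8, 4, 1, 6, 7, 3]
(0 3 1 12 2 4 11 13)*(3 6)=(0 6 3 1 12 2 4 11 13)=[6, 12, 4, 1, 11, 5, 3, 7, 8, 9, 10, 13, 2, 0]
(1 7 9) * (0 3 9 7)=(0 3 9 1)=[3, 0, 2, 9, 4, 5, 6, 7, 8, 1]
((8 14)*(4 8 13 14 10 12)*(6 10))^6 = (14)(4 8 6 10 12) = [0, 1, 2, 3, 8, 5, 10, 7, 6, 9, 12, 11, 4, 13, 14]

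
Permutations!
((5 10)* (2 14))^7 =(2 14)(5 10) =[0, 1, 14, 3, 4, 10, 6, 7, 8, 9, 5, 11, 12, 13, 2]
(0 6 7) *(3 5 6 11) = (0 11 3 5 6 7) = [11, 1, 2, 5, 4, 6, 7, 0, 8, 9, 10, 3]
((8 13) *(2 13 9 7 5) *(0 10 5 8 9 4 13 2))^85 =[10, 1, 2, 3, 4, 0, 6, 7, 8, 9, 5, 11, 12, 13] =(13)(0 10 5)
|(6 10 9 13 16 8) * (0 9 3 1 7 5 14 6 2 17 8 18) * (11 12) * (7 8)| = |(0 9 13 16 18)(1 8 2 17 7 5 14 6 10 3)(11 12)| = 10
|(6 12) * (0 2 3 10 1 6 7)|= 8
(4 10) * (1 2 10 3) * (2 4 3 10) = (1 4 10 3) = [0, 4, 2, 1, 10, 5, 6, 7, 8, 9, 3]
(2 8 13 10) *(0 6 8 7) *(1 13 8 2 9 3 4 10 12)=(0 6 2 7)(1 13 12)(3 4 10 9)=[6, 13, 7, 4, 10, 5, 2, 0, 8, 3, 9, 11, 1, 12]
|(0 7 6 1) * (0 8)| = 5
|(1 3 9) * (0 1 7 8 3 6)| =12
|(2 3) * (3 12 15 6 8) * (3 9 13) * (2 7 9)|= 20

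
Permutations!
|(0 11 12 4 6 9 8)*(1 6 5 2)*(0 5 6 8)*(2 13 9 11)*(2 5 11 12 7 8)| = |(0 5 13 9)(1 2)(4 6 12)(7 8 11)| = 12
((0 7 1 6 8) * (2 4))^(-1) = [8, 7, 4, 3, 2, 5, 1, 0, 6] = (0 8 6 1 7)(2 4)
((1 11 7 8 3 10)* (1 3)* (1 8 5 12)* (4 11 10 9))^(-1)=(1 12 5 7 11 4 9 3 10)=[0, 12, 2, 10, 9, 7, 6, 11, 8, 3, 1, 4, 5]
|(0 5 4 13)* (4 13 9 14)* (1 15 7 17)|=|(0 5 13)(1 15 7 17)(4 9 14)|=12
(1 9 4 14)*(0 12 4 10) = (0 12 4 14 1 9 10) = [12, 9, 2, 3, 14, 5, 6, 7, 8, 10, 0, 11, 4, 13, 1]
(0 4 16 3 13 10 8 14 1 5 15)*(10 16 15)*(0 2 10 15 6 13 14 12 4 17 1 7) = [17, 5, 10, 14, 6, 15, 13, 0, 12, 9, 8, 11, 4, 16, 7, 2, 3, 1] = (0 17 1 5 15 2 10 8 12 4 6 13 16 3 14 7)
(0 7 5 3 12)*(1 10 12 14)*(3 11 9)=[7, 10, 2, 14, 4, 11, 6, 5, 8, 3, 12, 9, 0, 13, 1]=(0 7 5 11 9 3 14 1 10 12)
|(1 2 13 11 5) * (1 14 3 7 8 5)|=|(1 2 13 11)(3 7 8 5 14)|=20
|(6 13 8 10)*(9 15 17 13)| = 7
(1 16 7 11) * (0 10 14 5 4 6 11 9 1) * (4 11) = (0 10 14 5 11)(1 16 7 9)(4 6) = [10, 16, 2, 3, 6, 11, 4, 9, 8, 1, 14, 0, 12, 13, 5, 15, 7]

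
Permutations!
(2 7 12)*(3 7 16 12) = [0, 1, 16, 7, 4, 5, 6, 3, 8, 9, 10, 11, 2, 13, 14, 15, 12] = (2 16 12)(3 7)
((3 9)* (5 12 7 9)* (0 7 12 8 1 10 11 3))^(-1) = [9, 8, 2, 11, 4, 3, 6, 0, 5, 7, 1, 10, 12] = (12)(0 9 7)(1 8 5 3 11 10)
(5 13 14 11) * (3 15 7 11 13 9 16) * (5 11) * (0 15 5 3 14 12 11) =[15, 1, 2, 5, 4, 9, 6, 3, 8, 16, 10, 0, 11, 12, 13, 7, 14] =(0 15 7 3 5 9 16 14 13 12 11)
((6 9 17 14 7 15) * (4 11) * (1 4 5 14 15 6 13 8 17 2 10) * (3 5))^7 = (1 6 3 10 7 11 2 14 4 9 5)(8 13 15 17) = [0, 6, 14, 10, 9, 1, 3, 11, 13, 5, 7, 2, 12, 15, 4, 17, 16, 8]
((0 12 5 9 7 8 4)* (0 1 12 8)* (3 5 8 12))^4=(0 1 7 4 9 8 5 12 3)=[1, 7, 2, 0, 9, 12, 6, 4, 5, 8, 10, 11, 3]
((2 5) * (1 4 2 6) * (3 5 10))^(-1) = [0, 6, 4, 10, 1, 3, 5, 7, 8, 9, 2] = (1 6 5 3 10 2 4)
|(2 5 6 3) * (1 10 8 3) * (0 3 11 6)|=|(0 3 2 5)(1 10 8 11 6)|=20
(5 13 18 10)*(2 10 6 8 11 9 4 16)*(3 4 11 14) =(2 10 5 13 18 6 8 14 3 4 16)(9 11) =[0, 1, 10, 4, 16, 13, 8, 7, 14, 11, 5, 9, 12, 18, 3, 15, 2, 17, 6]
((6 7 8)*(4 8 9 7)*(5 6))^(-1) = (4 6 5 8)(7 9) = [0, 1, 2, 3, 6, 8, 5, 9, 4, 7]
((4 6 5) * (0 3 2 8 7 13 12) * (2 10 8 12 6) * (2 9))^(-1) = (0 12 2 9 4 5 6 13 7 8 10 3) = [12, 1, 9, 0, 5, 6, 13, 8, 10, 4, 3, 11, 2, 7]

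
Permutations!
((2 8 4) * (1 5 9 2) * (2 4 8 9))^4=(1 4 9 2 5)=[0, 4, 5, 3, 9, 1, 6, 7, 8, 2]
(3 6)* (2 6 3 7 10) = (2 6 7 10) = [0, 1, 6, 3, 4, 5, 7, 10, 8, 9, 2]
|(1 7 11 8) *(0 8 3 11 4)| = |(0 8 1 7 4)(3 11)| = 10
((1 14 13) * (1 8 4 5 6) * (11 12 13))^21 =[0, 12, 2, 3, 1, 14, 11, 7, 6, 9, 10, 8, 4, 5, 13] =(1 12 4)(5 14 13)(6 11 8)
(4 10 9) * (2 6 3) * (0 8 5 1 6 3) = (0 8 5 1 6)(2 3)(4 10 9) = [8, 6, 3, 2, 10, 1, 0, 7, 5, 4, 9]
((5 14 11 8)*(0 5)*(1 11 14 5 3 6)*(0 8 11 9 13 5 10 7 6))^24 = (14)(1 5 6 13 7 9 10) = [0, 5, 2, 3, 4, 6, 13, 9, 8, 10, 1, 11, 12, 7, 14]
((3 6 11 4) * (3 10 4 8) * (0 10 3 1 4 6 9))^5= (0 1 10 4 6 3 11 9 8)= [1, 10, 2, 11, 6, 5, 3, 7, 0, 8, 4, 9]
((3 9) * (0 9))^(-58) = (0 3 9) = [3, 1, 2, 9, 4, 5, 6, 7, 8, 0]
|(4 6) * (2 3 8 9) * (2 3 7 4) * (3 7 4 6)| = |(2 4 3 8 9 7 6)| = 7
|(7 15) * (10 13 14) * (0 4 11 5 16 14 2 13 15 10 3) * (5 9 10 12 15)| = |(0 4 11 9 10 5 16 14 3)(2 13)(7 12 15)| = 18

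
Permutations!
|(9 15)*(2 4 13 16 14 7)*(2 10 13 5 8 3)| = 10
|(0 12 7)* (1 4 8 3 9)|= 15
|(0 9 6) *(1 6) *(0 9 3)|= 6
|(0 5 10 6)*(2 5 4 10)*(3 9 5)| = 4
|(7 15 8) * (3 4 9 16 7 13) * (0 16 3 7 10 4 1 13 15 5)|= |(0 16 10 4 9 3 1 13 7 5)(8 15)|= 10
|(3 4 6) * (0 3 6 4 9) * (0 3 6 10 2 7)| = |(0 6 10 2 7)(3 9)| = 10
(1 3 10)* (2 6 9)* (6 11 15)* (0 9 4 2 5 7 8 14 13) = (0 9 5 7 8 14 13)(1 3 10)(2 11 15 6 4) = [9, 3, 11, 10, 2, 7, 4, 8, 14, 5, 1, 15, 12, 0, 13, 6]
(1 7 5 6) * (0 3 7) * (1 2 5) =(0 3 7 1)(2 5 6) =[3, 0, 5, 7, 4, 6, 2, 1]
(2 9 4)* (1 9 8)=[0, 9, 8, 3, 2, 5, 6, 7, 1, 4]=(1 9 4 2 8)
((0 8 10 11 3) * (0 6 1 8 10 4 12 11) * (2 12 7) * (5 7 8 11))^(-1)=(0 10)(1 6 3 11)(2 7 5 12)(4 8)=[10, 6, 7, 11, 8, 12, 3, 5, 4, 9, 0, 1, 2]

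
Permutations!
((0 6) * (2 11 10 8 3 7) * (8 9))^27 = (0 6)(2 7 3 8 9 10 11) = [6, 1, 7, 8, 4, 5, 0, 3, 9, 10, 11, 2]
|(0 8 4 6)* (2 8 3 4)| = 4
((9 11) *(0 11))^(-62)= (0 11 9)= [11, 1, 2, 3, 4, 5, 6, 7, 8, 0, 10, 9]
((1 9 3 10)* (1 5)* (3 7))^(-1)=(1 5 10 3 7 9)=[0, 5, 2, 7, 4, 10, 6, 9, 8, 1, 3]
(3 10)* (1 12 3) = (1 12 3 10) = [0, 12, 2, 10, 4, 5, 6, 7, 8, 9, 1, 11, 3]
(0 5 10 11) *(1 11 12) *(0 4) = (0 5 10 12 1 11 4) = [5, 11, 2, 3, 0, 10, 6, 7, 8, 9, 12, 4, 1]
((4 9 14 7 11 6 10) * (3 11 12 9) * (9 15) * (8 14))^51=[0, 1, 2, 11, 3, 5, 10, 9, 12, 7, 4, 6, 8, 13, 15, 14]=(3 11 6 10 4)(7 9)(8 12)(14 15)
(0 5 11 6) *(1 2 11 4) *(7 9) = (0 5 4 1 2 11 6)(7 9) = [5, 2, 11, 3, 1, 4, 0, 9, 8, 7, 10, 6]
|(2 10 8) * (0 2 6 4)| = |(0 2 10 8 6 4)| = 6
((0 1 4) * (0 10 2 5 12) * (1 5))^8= (0 12 5)= [12, 1, 2, 3, 4, 0, 6, 7, 8, 9, 10, 11, 5]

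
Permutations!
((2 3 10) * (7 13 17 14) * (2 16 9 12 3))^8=(17)(3 9 10 12 16)=[0, 1, 2, 9, 4, 5, 6, 7, 8, 10, 12, 11, 16, 13, 14, 15, 3, 17]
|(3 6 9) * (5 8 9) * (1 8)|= |(1 8 9 3 6 5)|= 6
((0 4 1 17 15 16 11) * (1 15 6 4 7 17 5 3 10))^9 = (0 7 17 6 4 15 16 11)(1 5 3 10) = [7, 5, 2, 10, 15, 3, 4, 17, 8, 9, 1, 0, 12, 13, 14, 16, 11, 6]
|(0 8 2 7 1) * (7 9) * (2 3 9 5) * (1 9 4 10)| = |(0 8 3 4 10 1)(2 5)(7 9)| = 6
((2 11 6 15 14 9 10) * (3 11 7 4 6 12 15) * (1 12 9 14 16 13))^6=(1 12 15 16 13)(2 9 3 4)(6 7 10 11)=[0, 12, 9, 4, 2, 5, 7, 10, 8, 3, 11, 6, 15, 1, 14, 16, 13]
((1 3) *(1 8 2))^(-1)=(1 2 8 3)=[0, 2, 8, 1, 4, 5, 6, 7, 3]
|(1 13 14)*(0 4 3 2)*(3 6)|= 15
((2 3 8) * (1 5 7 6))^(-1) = (1 6 7 5)(2 8 3) = [0, 6, 8, 2, 4, 1, 7, 5, 3]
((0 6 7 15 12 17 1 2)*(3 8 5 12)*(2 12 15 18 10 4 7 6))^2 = [0, 17, 2, 5, 18, 3, 6, 10, 15, 9, 7, 11, 1, 13, 14, 8, 16, 12, 4] = (1 17 12)(3 5)(4 18)(7 10)(8 15)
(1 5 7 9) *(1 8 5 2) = [0, 2, 1, 3, 4, 7, 6, 9, 5, 8] = (1 2)(5 7 9 8)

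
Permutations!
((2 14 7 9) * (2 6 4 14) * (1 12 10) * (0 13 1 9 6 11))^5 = (0 9 12 13 11 10 1)(4 14 7 6) = [9, 0, 2, 3, 14, 5, 4, 6, 8, 12, 1, 10, 13, 11, 7]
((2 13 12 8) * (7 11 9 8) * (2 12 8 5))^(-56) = (13) = [0, 1, 2, 3, 4, 5, 6, 7, 8, 9, 10, 11, 12, 13]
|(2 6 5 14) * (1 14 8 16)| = |(1 14 2 6 5 8 16)| = 7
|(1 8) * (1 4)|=3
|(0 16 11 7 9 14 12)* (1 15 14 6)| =|(0 16 11 7 9 6 1 15 14 12)| =10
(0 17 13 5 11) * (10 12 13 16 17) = [10, 1, 2, 3, 4, 11, 6, 7, 8, 9, 12, 0, 13, 5, 14, 15, 17, 16] = (0 10 12 13 5 11)(16 17)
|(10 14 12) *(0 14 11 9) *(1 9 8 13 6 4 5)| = 12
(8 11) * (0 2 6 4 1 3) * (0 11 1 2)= [0, 3, 6, 11, 2, 5, 4, 7, 1, 9, 10, 8]= (1 3 11 8)(2 6 4)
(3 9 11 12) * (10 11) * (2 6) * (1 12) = (1 12 3 9 10 11)(2 6) = [0, 12, 6, 9, 4, 5, 2, 7, 8, 10, 11, 1, 3]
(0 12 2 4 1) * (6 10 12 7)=(0 7 6 10 12 2 4 1)=[7, 0, 4, 3, 1, 5, 10, 6, 8, 9, 12, 11, 2]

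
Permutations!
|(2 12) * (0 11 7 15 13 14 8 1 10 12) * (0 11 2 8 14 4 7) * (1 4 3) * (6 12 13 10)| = 30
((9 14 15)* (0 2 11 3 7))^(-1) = (0 7 3 11 2)(9 15 14) = [7, 1, 0, 11, 4, 5, 6, 3, 8, 15, 10, 2, 12, 13, 9, 14]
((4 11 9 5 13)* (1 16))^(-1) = (1 16)(4 13 5 9 11) = [0, 16, 2, 3, 13, 9, 6, 7, 8, 11, 10, 4, 12, 5, 14, 15, 1]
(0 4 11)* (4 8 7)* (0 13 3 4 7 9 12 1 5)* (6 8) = (0 6 8 9 12 1 5)(3 4 11 13) = [6, 5, 2, 4, 11, 0, 8, 7, 9, 12, 10, 13, 1, 3]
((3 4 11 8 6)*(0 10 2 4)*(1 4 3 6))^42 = (0 2)(1 11)(3 10)(4 8) = [2, 11, 0, 10, 8, 5, 6, 7, 4, 9, 3, 1]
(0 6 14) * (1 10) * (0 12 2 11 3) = (0 6 14 12 2 11 3)(1 10) = [6, 10, 11, 0, 4, 5, 14, 7, 8, 9, 1, 3, 2, 13, 12]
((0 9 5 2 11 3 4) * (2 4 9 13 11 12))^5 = (0 5 3 13 4 9 11)(2 12) = [5, 1, 12, 13, 9, 3, 6, 7, 8, 11, 10, 0, 2, 4]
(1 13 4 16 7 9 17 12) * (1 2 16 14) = (1 13 4 14)(2 16 7 9 17 12) = [0, 13, 16, 3, 14, 5, 6, 9, 8, 17, 10, 11, 2, 4, 1, 15, 7, 12]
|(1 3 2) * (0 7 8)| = 3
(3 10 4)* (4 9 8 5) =(3 10 9 8 5 4) =[0, 1, 2, 10, 3, 4, 6, 7, 5, 8, 9]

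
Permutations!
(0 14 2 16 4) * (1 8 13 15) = (0 14 2 16 4)(1 8 13 15) = [14, 8, 16, 3, 0, 5, 6, 7, 13, 9, 10, 11, 12, 15, 2, 1, 4]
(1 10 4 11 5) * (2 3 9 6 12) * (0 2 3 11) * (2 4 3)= (0 4)(1 10 3 9 6 12 2 11 5)= [4, 10, 11, 9, 0, 1, 12, 7, 8, 6, 3, 5, 2]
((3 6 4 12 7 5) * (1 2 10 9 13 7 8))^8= (1 6 13)(2 4 7)(3 9 8)(5 10 12)= [0, 6, 4, 9, 7, 10, 13, 2, 3, 8, 12, 11, 5, 1]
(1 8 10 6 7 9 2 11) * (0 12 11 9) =(0 12 11 1 8 10 6 7)(2 9) =[12, 8, 9, 3, 4, 5, 7, 0, 10, 2, 6, 1, 11]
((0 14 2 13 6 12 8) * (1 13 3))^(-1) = (0 8 12 6 13 1 3 2 14) = [8, 3, 14, 2, 4, 5, 13, 7, 12, 9, 10, 11, 6, 1, 0]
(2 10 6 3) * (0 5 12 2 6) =(0 5 12 2 10)(3 6) =[5, 1, 10, 6, 4, 12, 3, 7, 8, 9, 0, 11, 2]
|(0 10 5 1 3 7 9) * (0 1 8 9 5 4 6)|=12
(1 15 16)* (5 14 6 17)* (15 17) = (1 17 5 14 6 15 16) = [0, 17, 2, 3, 4, 14, 15, 7, 8, 9, 10, 11, 12, 13, 6, 16, 1, 5]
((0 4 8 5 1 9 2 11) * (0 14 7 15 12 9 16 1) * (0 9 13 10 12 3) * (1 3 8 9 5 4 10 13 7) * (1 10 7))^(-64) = (0 2 16 4 12 15 14)(1 8 10 7 11 3 9) = [2, 8, 16, 9, 12, 5, 6, 11, 10, 1, 7, 3, 15, 13, 0, 14, 4]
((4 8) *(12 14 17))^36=(17)=[0, 1, 2, 3, 4, 5, 6, 7, 8, 9, 10, 11, 12, 13, 14, 15, 16, 17]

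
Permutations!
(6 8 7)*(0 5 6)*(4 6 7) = (0 5 7)(4 6 8) = [5, 1, 2, 3, 6, 7, 8, 0, 4]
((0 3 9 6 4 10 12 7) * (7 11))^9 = [0, 1, 2, 3, 4, 5, 6, 7, 8, 9, 10, 11, 12] = (12)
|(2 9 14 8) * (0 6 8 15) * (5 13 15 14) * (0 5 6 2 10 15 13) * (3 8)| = |(0 2 9 6 3 8 10 15 5)| = 9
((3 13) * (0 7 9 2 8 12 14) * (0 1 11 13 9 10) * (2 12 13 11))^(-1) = [10, 14, 1, 13, 4, 5, 6, 0, 2, 3, 7, 11, 9, 8, 12] = (0 10 7)(1 14 12 9 3 13 8 2)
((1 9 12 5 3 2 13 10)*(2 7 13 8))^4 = (1 3)(5 10)(7 9)(12 13) = [0, 3, 2, 1, 4, 10, 6, 9, 8, 7, 5, 11, 13, 12]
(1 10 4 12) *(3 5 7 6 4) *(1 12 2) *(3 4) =(12)(1 10 4 2)(3 5 7 6) =[0, 10, 1, 5, 2, 7, 3, 6, 8, 9, 4, 11, 12]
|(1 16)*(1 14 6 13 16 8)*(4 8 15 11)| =20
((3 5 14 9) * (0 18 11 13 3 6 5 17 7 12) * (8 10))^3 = [13, 1, 2, 12, 4, 6, 9, 18, 10, 14, 8, 17, 11, 7, 5, 15, 16, 0, 3] = (0 13 7 18 3 12 11 17)(5 6 9 14)(8 10)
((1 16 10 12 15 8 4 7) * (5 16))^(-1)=[0, 7, 2, 3, 8, 1, 6, 4, 15, 9, 16, 11, 10, 13, 14, 12, 5]=(1 7 4 8 15 12 10 16 5)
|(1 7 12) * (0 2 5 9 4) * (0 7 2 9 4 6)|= 6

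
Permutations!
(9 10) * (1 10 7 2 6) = (1 10 9 7 2 6) = [0, 10, 6, 3, 4, 5, 1, 2, 8, 7, 9]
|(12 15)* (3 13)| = |(3 13)(12 15)| = 2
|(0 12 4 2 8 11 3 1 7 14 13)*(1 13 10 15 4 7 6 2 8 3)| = |(0 12 7 14 10 15 4 8 11 1 6 2 3 13)| = 14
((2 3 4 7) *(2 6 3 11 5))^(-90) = (11)(3 7)(4 6) = [0, 1, 2, 7, 6, 5, 4, 3, 8, 9, 10, 11]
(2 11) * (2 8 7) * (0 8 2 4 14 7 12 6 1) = (0 8 12 6 1)(2 11)(4 14 7) = [8, 0, 11, 3, 14, 5, 1, 4, 12, 9, 10, 2, 6, 13, 7]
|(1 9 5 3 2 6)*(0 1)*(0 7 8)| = 9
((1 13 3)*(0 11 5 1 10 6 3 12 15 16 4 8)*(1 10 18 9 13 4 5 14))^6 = [0, 1, 2, 16, 4, 13, 15, 7, 8, 10, 12, 11, 3, 6, 14, 18, 9, 17, 5] = (3 16 9 10 12)(5 13 6 15 18)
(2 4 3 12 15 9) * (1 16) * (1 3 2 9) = (1 16 3 12 15)(2 4) = [0, 16, 4, 12, 2, 5, 6, 7, 8, 9, 10, 11, 15, 13, 14, 1, 3]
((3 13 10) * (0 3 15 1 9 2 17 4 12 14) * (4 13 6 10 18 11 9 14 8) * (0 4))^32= (0 6 15 14 12)(1 4 8 3 10)(2 13 11)(9 17 18)= [6, 4, 13, 10, 8, 5, 15, 7, 3, 17, 1, 2, 0, 11, 12, 14, 16, 18, 9]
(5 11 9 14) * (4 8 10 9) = (4 8 10 9 14 5 11) = [0, 1, 2, 3, 8, 11, 6, 7, 10, 14, 9, 4, 12, 13, 5]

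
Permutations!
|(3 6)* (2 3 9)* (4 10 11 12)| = |(2 3 6 9)(4 10 11 12)| = 4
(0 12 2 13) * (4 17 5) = (0 12 2 13)(4 17 5) = [12, 1, 13, 3, 17, 4, 6, 7, 8, 9, 10, 11, 2, 0, 14, 15, 16, 5]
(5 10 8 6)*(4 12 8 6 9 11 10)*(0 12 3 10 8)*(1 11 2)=[12, 11, 1, 10, 3, 4, 5, 7, 9, 2, 6, 8, 0]=(0 12)(1 11 8 9 2)(3 10 6 5 4)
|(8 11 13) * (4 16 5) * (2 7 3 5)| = |(2 7 3 5 4 16)(8 11 13)| = 6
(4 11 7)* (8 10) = (4 11 7)(8 10) = [0, 1, 2, 3, 11, 5, 6, 4, 10, 9, 8, 7]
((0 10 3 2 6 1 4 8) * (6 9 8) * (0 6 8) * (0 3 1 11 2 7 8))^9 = (0 10 1 4)(2 3 8 11 9 7 6) = [10, 4, 3, 8, 0, 5, 2, 6, 11, 7, 1, 9]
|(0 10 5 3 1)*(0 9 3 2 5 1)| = |(0 10 1 9 3)(2 5)| = 10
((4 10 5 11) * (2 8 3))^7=(2 8 3)(4 11 5 10)=[0, 1, 8, 2, 11, 10, 6, 7, 3, 9, 4, 5]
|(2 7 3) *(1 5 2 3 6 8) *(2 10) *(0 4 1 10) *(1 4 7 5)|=7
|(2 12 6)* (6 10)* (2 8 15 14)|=|(2 12 10 6 8 15 14)|=7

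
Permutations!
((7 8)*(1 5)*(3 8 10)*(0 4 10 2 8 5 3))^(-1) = (0 10 4)(1 5 3)(2 7 8) = [10, 5, 7, 1, 0, 3, 6, 8, 2, 9, 4]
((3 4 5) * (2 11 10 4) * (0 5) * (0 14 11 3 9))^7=(0 5 9)(2 3)(4 10 11 14)=[5, 1, 3, 2, 10, 9, 6, 7, 8, 0, 11, 14, 12, 13, 4]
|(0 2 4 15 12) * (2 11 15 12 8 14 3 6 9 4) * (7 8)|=11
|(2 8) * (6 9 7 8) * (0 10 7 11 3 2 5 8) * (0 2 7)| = 6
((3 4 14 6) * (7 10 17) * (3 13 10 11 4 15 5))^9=(4 14 6 13 10 17 7 11)=[0, 1, 2, 3, 14, 5, 13, 11, 8, 9, 17, 4, 12, 10, 6, 15, 16, 7]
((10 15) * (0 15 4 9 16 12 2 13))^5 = (0 16 15 12 10 2 4 13 9) = [16, 1, 4, 3, 13, 5, 6, 7, 8, 0, 2, 11, 10, 9, 14, 12, 15]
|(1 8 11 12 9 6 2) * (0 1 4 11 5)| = |(0 1 8 5)(2 4 11 12 9 6)| = 12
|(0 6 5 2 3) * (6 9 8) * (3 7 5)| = 15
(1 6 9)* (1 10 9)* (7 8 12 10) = [0, 6, 2, 3, 4, 5, 1, 8, 12, 7, 9, 11, 10] = (1 6)(7 8 12 10 9)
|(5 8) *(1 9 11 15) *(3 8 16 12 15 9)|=|(1 3 8 5 16 12 15)(9 11)|=14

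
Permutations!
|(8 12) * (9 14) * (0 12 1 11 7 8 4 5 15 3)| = |(0 12 4 5 15 3)(1 11 7 8)(9 14)| = 12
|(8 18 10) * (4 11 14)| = 3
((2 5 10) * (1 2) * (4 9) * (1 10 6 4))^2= [0, 5, 6, 3, 1, 4, 9, 7, 8, 2, 10]= (10)(1 5 4)(2 6 9)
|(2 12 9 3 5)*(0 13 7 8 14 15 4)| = |(0 13 7 8 14 15 4)(2 12 9 3 5)| = 35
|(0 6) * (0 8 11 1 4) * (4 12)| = 7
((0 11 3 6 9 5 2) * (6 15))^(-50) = (0 5 6 3)(2 9 15 11) = [5, 1, 9, 0, 4, 6, 3, 7, 8, 15, 10, 2, 12, 13, 14, 11]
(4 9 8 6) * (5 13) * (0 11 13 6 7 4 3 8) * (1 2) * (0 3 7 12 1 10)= (0 11 13 5 6 7 4 9 3 8 12 1 2 10)= [11, 2, 10, 8, 9, 6, 7, 4, 12, 3, 0, 13, 1, 5]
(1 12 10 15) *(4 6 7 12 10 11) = [0, 10, 2, 3, 6, 5, 7, 12, 8, 9, 15, 4, 11, 13, 14, 1] = (1 10 15)(4 6 7 12 11)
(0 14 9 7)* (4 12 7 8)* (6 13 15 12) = [14, 1, 2, 3, 6, 5, 13, 0, 4, 8, 10, 11, 7, 15, 9, 12] = (0 14 9 8 4 6 13 15 12 7)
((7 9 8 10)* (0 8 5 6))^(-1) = (0 6 5 9 7 10 8) = [6, 1, 2, 3, 4, 9, 5, 10, 0, 7, 8]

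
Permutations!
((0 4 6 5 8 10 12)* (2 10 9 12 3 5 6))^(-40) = (0 5 4 8 2 9 10 12 3) = [5, 1, 9, 0, 8, 4, 6, 7, 2, 10, 12, 11, 3]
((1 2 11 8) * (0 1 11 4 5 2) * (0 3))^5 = (0 3 1)(2 5 4)(8 11) = [3, 0, 5, 1, 2, 4, 6, 7, 11, 9, 10, 8]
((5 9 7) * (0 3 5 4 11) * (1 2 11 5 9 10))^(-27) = [7, 0, 3, 4, 1, 2, 6, 10, 8, 5, 11, 9] = (0 7 10 11 9 5 2 3 4 1)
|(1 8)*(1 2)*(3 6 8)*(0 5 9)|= 15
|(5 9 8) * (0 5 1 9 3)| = |(0 5 3)(1 9 8)| = 3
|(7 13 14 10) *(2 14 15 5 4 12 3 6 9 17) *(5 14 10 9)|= |(2 10 7 13 15 14 9 17)(3 6 5 4 12)|= 40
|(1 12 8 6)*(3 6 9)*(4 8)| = |(1 12 4 8 9 3 6)| = 7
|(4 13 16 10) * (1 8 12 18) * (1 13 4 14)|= 8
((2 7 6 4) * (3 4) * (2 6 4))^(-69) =(2 7 4 6 3) =[0, 1, 7, 2, 6, 5, 3, 4]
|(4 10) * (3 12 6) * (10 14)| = |(3 12 6)(4 14 10)| = 3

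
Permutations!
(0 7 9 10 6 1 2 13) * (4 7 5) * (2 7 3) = (0 5 4 3 2 13)(1 7 9 10 6) = [5, 7, 13, 2, 3, 4, 1, 9, 8, 10, 6, 11, 12, 0]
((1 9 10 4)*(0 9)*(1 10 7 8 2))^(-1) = (0 1 2 8 7 9)(4 10) = [1, 2, 8, 3, 10, 5, 6, 9, 7, 0, 4]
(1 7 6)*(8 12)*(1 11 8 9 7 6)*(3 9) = (1 6 11 8 12 3 9 7) = [0, 6, 2, 9, 4, 5, 11, 1, 12, 7, 10, 8, 3]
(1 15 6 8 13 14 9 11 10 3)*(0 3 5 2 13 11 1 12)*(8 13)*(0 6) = (0 3 12 6 13 14 9 1 15)(2 8 11 10 5) = [3, 15, 8, 12, 4, 2, 13, 7, 11, 1, 5, 10, 6, 14, 9, 0]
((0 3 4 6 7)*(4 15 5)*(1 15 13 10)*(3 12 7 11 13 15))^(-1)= (0 7 12)(1 10 13 11 6 4 5 15 3)= [7, 10, 2, 1, 5, 15, 4, 12, 8, 9, 13, 6, 0, 11, 14, 3]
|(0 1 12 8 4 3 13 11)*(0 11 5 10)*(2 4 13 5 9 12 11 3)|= |(0 1 11 3 5 10)(2 4)(8 13 9 12)|= 12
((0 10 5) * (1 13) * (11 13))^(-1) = (0 5 10)(1 13 11) = [5, 13, 2, 3, 4, 10, 6, 7, 8, 9, 0, 1, 12, 11]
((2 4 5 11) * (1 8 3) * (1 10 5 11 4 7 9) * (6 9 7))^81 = (1 8 3 10 5 4 11 2 6 9) = [0, 8, 6, 10, 11, 4, 9, 7, 3, 1, 5, 2]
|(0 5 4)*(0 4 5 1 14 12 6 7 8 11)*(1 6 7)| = 8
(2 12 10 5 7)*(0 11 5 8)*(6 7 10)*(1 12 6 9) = (0 11 5 10 8)(1 12 9)(2 6 7) = [11, 12, 6, 3, 4, 10, 7, 2, 0, 1, 8, 5, 9]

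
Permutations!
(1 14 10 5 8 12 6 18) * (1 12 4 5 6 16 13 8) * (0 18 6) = [18, 14, 2, 3, 5, 1, 6, 7, 4, 9, 0, 11, 16, 8, 10, 15, 13, 17, 12] = (0 18 12 16 13 8 4 5 1 14 10)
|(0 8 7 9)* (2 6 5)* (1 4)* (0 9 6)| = |(9)(0 8 7 6 5 2)(1 4)| = 6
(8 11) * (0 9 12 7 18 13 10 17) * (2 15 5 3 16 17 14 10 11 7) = [9, 1, 15, 16, 4, 3, 6, 18, 7, 12, 14, 8, 2, 11, 10, 5, 17, 0, 13] = (0 9 12 2 15 5 3 16 17)(7 18 13 11 8)(10 14)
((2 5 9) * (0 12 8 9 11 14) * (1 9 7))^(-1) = [14, 7, 9, 3, 4, 2, 6, 8, 12, 1, 10, 5, 0, 13, 11] = (0 14 11 5 2 9 1 7 8 12)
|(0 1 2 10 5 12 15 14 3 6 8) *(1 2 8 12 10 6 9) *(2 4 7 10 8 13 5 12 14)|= |(0 4 7 10 12 15 2 6 14 3 9 1 13 5 8)|= 15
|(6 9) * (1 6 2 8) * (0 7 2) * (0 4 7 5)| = |(0 5)(1 6 9 4 7 2 8)| = 14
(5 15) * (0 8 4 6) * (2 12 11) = (0 8 4 6)(2 12 11)(5 15) = [8, 1, 12, 3, 6, 15, 0, 7, 4, 9, 10, 2, 11, 13, 14, 5]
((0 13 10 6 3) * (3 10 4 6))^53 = [3, 1, 2, 10, 13, 5, 4, 7, 8, 9, 6, 11, 12, 0] = (0 3 10 6 4 13)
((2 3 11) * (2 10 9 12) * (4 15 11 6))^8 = [0, 1, 12, 2, 6, 5, 3, 7, 8, 10, 11, 15, 9, 13, 14, 4] = (2 12 9 10 11 15 4 6 3)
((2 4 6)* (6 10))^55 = (2 6 10 4) = [0, 1, 6, 3, 2, 5, 10, 7, 8, 9, 4]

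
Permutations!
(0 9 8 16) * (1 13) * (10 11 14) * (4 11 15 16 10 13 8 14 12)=(0 9 14 13 1 8 10 15 16)(4 11 12)=[9, 8, 2, 3, 11, 5, 6, 7, 10, 14, 15, 12, 4, 1, 13, 16, 0]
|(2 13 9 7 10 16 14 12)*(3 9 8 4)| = |(2 13 8 4 3 9 7 10 16 14 12)| = 11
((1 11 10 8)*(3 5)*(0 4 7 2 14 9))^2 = (0 7 14)(1 10)(2 9 4)(8 11) = [7, 10, 9, 3, 2, 5, 6, 14, 11, 4, 1, 8, 12, 13, 0]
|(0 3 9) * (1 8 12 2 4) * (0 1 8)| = 4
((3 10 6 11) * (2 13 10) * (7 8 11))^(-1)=(2 3 11 8 7 6 10 13)=[0, 1, 3, 11, 4, 5, 10, 6, 7, 9, 13, 8, 12, 2]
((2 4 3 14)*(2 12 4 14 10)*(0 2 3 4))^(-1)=(0 12 14 2)(3 10)=[12, 1, 0, 10, 4, 5, 6, 7, 8, 9, 3, 11, 14, 13, 2]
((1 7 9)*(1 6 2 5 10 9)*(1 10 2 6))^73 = (1 7 10 9)(2 5) = [0, 7, 5, 3, 4, 2, 6, 10, 8, 1, 9]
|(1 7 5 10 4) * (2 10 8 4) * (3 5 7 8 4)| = 10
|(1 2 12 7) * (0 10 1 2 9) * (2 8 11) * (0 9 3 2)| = |(0 10 1 3 2 12 7 8 11)| = 9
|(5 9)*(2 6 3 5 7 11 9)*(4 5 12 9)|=9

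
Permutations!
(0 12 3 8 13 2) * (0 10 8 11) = (0 12 3 11)(2 10 8 13) = [12, 1, 10, 11, 4, 5, 6, 7, 13, 9, 8, 0, 3, 2]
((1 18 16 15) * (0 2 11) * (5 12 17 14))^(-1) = (0 11 2)(1 15 16 18)(5 14 17 12) = [11, 15, 0, 3, 4, 14, 6, 7, 8, 9, 10, 2, 5, 13, 17, 16, 18, 12, 1]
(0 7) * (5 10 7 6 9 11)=(0 6 9 11 5 10 7)=[6, 1, 2, 3, 4, 10, 9, 0, 8, 11, 7, 5]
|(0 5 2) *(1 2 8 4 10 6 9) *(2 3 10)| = 5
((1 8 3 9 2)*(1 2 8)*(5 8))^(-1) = (3 8 5 9) = [0, 1, 2, 8, 4, 9, 6, 7, 5, 3]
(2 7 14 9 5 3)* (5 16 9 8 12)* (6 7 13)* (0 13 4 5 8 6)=(0 13)(2 4 5 3)(6 7 14)(8 12)(9 16)=[13, 1, 4, 2, 5, 3, 7, 14, 12, 16, 10, 11, 8, 0, 6, 15, 9]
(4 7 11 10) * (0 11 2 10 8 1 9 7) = [11, 9, 10, 3, 0, 5, 6, 2, 1, 7, 4, 8] = (0 11 8 1 9 7 2 10 4)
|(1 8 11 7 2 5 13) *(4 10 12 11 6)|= |(1 8 6 4 10 12 11 7 2 5 13)|= 11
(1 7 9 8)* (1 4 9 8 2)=(1 7 8 4 9 2)=[0, 7, 1, 3, 9, 5, 6, 8, 4, 2]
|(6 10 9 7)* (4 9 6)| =6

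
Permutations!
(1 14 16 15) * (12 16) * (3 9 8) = (1 14 12 16 15)(3 9 8) = [0, 14, 2, 9, 4, 5, 6, 7, 3, 8, 10, 11, 16, 13, 12, 1, 15]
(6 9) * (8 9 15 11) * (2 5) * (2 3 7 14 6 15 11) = (2 5 3 7 14 6 11 8 9 15) = [0, 1, 5, 7, 4, 3, 11, 14, 9, 15, 10, 8, 12, 13, 6, 2]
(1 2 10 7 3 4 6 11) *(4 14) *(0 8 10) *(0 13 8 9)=(0 9)(1 2 13 8 10 7 3 14 4 6 11)=[9, 2, 13, 14, 6, 5, 11, 3, 10, 0, 7, 1, 12, 8, 4]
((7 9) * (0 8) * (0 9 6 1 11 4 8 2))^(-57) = (0 2)(1 6 7 9 8 4 11) = [2, 6, 0, 3, 11, 5, 7, 9, 4, 8, 10, 1]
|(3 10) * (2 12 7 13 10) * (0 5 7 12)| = 7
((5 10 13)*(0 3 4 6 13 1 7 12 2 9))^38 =(0 4 13 10 7 2)(1 12 9 3 6 5) =[4, 12, 0, 6, 13, 1, 5, 2, 8, 3, 7, 11, 9, 10]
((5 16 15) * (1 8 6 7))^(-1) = (1 7 6 8)(5 15 16) = [0, 7, 2, 3, 4, 15, 8, 6, 1, 9, 10, 11, 12, 13, 14, 16, 5]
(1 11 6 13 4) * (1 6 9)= (1 11 9)(4 6 13)= [0, 11, 2, 3, 6, 5, 13, 7, 8, 1, 10, 9, 12, 4]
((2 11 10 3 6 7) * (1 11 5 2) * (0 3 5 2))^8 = [0, 1, 2, 3, 4, 5, 6, 7, 8, 9, 10, 11] = (11)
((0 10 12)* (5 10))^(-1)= (0 12 10 5)= [12, 1, 2, 3, 4, 0, 6, 7, 8, 9, 5, 11, 10]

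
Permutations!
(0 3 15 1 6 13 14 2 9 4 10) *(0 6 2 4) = [3, 2, 9, 15, 10, 5, 13, 7, 8, 0, 6, 11, 12, 14, 4, 1] = (0 3 15 1 2 9)(4 10 6 13 14)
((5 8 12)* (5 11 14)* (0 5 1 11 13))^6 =(14)(0 5 8 12 13) =[5, 1, 2, 3, 4, 8, 6, 7, 12, 9, 10, 11, 13, 0, 14]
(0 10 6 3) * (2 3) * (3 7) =(0 10 6 2 7 3) =[10, 1, 7, 0, 4, 5, 2, 3, 8, 9, 6]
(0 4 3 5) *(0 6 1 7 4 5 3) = (0 5 6 1 7 4) = [5, 7, 2, 3, 0, 6, 1, 4]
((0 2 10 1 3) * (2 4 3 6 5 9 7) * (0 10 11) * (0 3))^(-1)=[4, 10, 7, 11, 0, 6, 1, 9, 8, 5, 3, 2]=(0 4)(1 10 3 11 2 7 9 5 6)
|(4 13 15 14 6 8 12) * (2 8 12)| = 6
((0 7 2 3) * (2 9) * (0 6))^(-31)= [6, 1, 9, 2, 4, 5, 3, 0, 8, 7]= (0 6 3 2 9 7)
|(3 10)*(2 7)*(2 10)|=4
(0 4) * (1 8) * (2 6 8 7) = (0 4)(1 7 2 6 8) = [4, 7, 6, 3, 0, 5, 8, 2, 1]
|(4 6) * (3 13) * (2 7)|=2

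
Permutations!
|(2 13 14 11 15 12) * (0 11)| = |(0 11 15 12 2 13 14)| = 7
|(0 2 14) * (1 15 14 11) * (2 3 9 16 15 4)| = |(0 3 9 16 15 14)(1 4 2 11)| = 12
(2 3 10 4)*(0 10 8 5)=(0 10 4 2 3 8 5)=[10, 1, 3, 8, 2, 0, 6, 7, 5, 9, 4]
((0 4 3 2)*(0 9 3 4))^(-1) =(2 3 9) =[0, 1, 3, 9, 4, 5, 6, 7, 8, 2]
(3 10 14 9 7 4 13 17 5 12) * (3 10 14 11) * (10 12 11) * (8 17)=[0, 1, 2, 14, 13, 11, 6, 4, 17, 7, 10, 3, 12, 8, 9, 15, 16, 5]=(3 14 9 7 4 13 8 17 5 11)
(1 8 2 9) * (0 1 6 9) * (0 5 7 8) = [1, 0, 5, 3, 4, 7, 9, 8, 2, 6] = (0 1)(2 5 7 8)(6 9)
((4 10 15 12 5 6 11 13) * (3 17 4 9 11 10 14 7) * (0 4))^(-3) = (0 7)(3 4)(5 10 12 6 15)(14 17) = [7, 1, 2, 4, 3, 10, 15, 0, 8, 9, 12, 11, 6, 13, 17, 5, 16, 14]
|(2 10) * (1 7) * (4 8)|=2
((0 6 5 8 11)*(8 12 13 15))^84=(0 13)(5 8)(6 15)(11 12)=[13, 1, 2, 3, 4, 8, 15, 7, 5, 9, 10, 12, 11, 0, 14, 6]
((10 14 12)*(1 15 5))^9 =(15) =[0, 1, 2, 3, 4, 5, 6, 7, 8, 9, 10, 11, 12, 13, 14, 15]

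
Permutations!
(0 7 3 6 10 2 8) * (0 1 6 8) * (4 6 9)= (0 7 3 8 1 9 4 6 10 2)= [7, 9, 0, 8, 6, 5, 10, 3, 1, 4, 2]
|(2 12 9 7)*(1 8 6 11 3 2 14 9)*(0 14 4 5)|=|(0 14 9 7 4 5)(1 8 6 11 3 2 12)|=42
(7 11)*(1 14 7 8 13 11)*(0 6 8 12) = (0 6 8 13 11 12)(1 14 7) = [6, 14, 2, 3, 4, 5, 8, 1, 13, 9, 10, 12, 0, 11, 7]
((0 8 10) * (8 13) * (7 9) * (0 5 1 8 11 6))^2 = (0 11)(1 10)(5 8)(6 13) = [11, 10, 2, 3, 4, 8, 13, 7, 5, 9, 1, 0, 12, 6]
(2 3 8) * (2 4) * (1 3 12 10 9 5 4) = (1 3 8)(2 12 10 9 5 4) = [0, 3, 12, 8, 2, 4, 6, 7, 1, 5, 9, 11, 10]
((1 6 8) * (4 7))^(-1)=(1 8 6)(4 7)=[0, 8, 2, 3, 7, 5, 1, 4, 6]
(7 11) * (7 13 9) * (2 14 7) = (2 14 7 11 13 9) = [0, 1, 14, 3, 4, 5, 6, 11, 8, 2, 10, 13, 12, 9, 7]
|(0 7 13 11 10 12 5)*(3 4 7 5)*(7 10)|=12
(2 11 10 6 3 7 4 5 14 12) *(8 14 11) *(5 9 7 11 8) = (2 5 8 14 12)(3 11 10 6)(4 9 7) = [0, 1, 5, 11, 9, 8, 3, 4, 14, 7, 6, 10, 2, 13, 12]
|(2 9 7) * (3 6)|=6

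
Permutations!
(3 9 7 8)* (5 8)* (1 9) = (1 9 7 5 8 3) = [0, 9, 2, 1, 4, 8, 6, 5, 3, 7]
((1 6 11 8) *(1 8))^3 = (11) = [0, 1, 2, 3, 4, 5, 6, 7, 8, 9, 10, 11]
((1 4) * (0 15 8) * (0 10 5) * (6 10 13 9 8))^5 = (15)(1 4)(8 9 13) = [0, 4, 2, 3, 1, 5, 6, 7, 9, 13, 10, 11, 12, 8, 14, 15]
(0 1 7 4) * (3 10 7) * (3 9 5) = (0 1 9 5 3 10 7 4) = [1, 9, 2, 10, 0, 3, 6, 4, 8, 5, 7]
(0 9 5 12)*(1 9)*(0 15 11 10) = (0 1 9 5 12 15 11 10) = [1, 9, 2, 3, 4, 12, 6, 7, 8, 5, 0, 10, 15, 13, 14, 11]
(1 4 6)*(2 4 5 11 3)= (1 5 11 3 2 4 6)= [0, 5, 4, 2, 6, 11, 1, 7, 8, 9, 10, 3]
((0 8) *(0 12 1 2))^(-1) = (0 2 1 12 8) = [2, 12, 1, 3, 4, 5, 6, 7, 0, 9, 10, 11, 8]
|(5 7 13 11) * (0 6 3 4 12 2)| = |(0 6 3 4 12 2)(5 7 13 11)| = 12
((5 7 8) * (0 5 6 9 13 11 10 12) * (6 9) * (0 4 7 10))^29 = (0 11 13 9 8 7 4 12 10 5) = [11, 1, 2, 3, 12, 0, 6, 4, 7, 8, 5, 13, 10, 9]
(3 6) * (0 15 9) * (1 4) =(0 15 9)(1 4)(3 6) =[15, 4, 2, 6, 1, 5, 3, 7, 8, 0, 10, 11, 12, 13, 14, 9]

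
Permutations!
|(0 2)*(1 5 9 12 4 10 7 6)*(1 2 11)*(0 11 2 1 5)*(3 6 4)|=|(0 2 11 5 9 12 3 6 1)(4 10 7)|=9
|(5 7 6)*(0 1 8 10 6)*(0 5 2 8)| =4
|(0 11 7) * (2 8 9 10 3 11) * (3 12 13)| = 10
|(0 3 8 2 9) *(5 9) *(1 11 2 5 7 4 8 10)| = |(0 3 10 1 11 2 7 4 8 5 9)| = 11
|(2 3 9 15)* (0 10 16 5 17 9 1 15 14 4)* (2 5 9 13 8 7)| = 18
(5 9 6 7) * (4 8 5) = [0, 1, 2, 3, 8, 9, 7, 4, 5, 6] = (4 8 5 9 6 7)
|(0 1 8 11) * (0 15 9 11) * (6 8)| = 12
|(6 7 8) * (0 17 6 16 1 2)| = 8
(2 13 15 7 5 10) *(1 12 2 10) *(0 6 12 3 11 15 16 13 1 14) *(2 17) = [6, 3, 1, 11, 4, 14, 12, 5, 8, 9, 10, 15, 17, 16, 0, 7, 13, 2] = (0 6 12 17 2 1 3 11 15 7 5 14)(13 16)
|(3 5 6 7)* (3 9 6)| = |(3 5)(6 7 9)| = 6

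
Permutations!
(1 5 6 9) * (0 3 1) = [3, 5, 2, 1, 4, 6, 9, 7, 8, 0] = (0 3 1 5 6 9)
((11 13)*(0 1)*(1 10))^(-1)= (0 1 10)(11 13)= [1, 10, 2, 3, 4, 5, 6, 7, 8, 9, 0, 13, 12, 11]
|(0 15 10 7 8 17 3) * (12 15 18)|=|(0 18 12 15 10 7 8 17 3)|=9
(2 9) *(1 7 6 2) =(1 7 6 2 9) =[0, 7, 9, 3, 4, 5, 2, 6, 8, 1]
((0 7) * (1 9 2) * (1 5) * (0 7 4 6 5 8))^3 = (0 5 2 4 1 8 6 9) = [5, 8, 4, 3, 1, 2, 9, 7, 6, 0]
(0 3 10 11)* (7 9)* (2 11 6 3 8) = [8, 1, 11, 10, 4, 5, 3, 9, 2, 7, 6, 0] = (0 8 2 11)(3 10 6)(7 9)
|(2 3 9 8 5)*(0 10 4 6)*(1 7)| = |(0 10 4 6)(1 7)(2 3 9 8 5)| = 20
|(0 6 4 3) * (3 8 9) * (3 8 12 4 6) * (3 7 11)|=4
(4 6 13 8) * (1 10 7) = (1 10 7)(4 6 13 8) = [0, 10, 2, 3, 6, 5, 13, 1, 4, 9, 7, 11, 12, 8]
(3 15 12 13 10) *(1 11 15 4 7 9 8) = (1 11 15 12 13 10 3 4 7 9 8) = [0, 11, 2, 4, 7, 5, 6, 9, 1, 8, 3, 15, 13, 10, 14, 12]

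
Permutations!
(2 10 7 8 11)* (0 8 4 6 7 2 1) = (0 8 11 1)(2 10)(4 6 7) = [8, 0, 10, 3, 6, 5, 7, 4, 11, 9, 2, 1]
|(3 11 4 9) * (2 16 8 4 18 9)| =|(2 16 8 4)(3 11 18 9)| =4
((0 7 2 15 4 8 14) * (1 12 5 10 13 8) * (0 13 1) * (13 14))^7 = (0 2 4 7 15)(1 10 5 12)(8 13) = [2, 10, 4, 3, 7, 12, 6, 15, 13, 9, 5, 11, 1, 8, 14, 0]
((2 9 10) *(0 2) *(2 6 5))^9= [2, 1, 0, 3, 4, 10, 9, 7, 8, 6, 5]= (0 2)(5 10)(6 9)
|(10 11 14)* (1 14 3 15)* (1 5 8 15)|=|(1 14 10 11 3)(5 8 15)|=15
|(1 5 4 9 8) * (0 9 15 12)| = 8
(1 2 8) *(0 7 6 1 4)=(0 7 6 1 2 8 4)=[7, 2, 8, 3, 0, 5, 1, 6, 4]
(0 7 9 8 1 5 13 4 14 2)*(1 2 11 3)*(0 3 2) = (0 7 9 8)(1 5 13 4 14 11 2 3) = [7, 5, 3, 1, 14, 13, 6, 9, 0, 8, 10, 2, 12, 4, 11]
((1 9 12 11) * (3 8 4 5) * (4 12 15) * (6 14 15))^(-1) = (1 11 12 8 3 5 4 15 14 6 9) = [0, 11, 2, 5, 15, 4, 9, 7, 3, 1, 10, 12, 8, 13, 6, 14]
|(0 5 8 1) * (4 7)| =|(0 5 8 1)(4 7)| =4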